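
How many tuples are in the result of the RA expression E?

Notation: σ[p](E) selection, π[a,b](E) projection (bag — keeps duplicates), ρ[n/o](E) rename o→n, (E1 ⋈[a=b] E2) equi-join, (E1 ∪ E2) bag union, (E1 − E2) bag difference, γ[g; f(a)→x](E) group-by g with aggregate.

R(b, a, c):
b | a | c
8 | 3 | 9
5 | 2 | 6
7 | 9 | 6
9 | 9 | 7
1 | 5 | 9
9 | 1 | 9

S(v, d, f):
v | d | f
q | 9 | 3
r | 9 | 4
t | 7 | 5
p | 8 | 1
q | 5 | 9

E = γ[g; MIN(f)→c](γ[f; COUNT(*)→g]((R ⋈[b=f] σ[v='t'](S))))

Stepwise |·|:
  R → 6
  S → 5
  σ[v='t'](S) → 1
  (R ⋈[b=f] σ[v='t'](S)) → 1
  γ[f; COUNT(*)→g]((R ⋈[b=f] σ[v='t'](S))) → 1
  γ[g; MIN(f)→c](γ[f; COUNT(*)→g]((R ⋈[b=f] σ[v='t'](S)))) → 1

|E| = 1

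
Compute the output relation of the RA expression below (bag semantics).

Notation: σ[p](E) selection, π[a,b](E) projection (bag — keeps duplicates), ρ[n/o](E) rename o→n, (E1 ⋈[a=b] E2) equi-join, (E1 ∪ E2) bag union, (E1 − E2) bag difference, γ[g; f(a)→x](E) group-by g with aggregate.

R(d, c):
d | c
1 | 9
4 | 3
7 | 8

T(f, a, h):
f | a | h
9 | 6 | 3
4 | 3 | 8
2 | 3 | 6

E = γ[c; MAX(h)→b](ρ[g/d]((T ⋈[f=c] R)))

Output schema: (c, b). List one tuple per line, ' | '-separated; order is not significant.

Row counts bottom-up:
  T → 3
  R → 3
  (T ⋈[f=c] R) → 1
  ρ[g/d]((T ⋈[f=c] R)) → 1
  γ[c; MAX(h)→b](ρ[g/d]((T ⋈[f=c] R))) → 1

== RESULT ==
c | b
9 | 3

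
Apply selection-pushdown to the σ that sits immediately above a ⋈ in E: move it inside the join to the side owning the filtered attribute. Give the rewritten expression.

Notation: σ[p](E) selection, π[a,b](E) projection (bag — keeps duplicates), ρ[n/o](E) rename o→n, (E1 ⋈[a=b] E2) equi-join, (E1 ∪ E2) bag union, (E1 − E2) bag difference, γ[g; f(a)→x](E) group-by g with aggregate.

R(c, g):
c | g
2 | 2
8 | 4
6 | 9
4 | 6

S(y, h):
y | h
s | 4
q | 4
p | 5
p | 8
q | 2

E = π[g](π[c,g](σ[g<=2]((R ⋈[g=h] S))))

σ filters on g, owned by the left side.
E' = π[g](π[c,g]((σ[g<=2](R) ⋈[g=h] S)))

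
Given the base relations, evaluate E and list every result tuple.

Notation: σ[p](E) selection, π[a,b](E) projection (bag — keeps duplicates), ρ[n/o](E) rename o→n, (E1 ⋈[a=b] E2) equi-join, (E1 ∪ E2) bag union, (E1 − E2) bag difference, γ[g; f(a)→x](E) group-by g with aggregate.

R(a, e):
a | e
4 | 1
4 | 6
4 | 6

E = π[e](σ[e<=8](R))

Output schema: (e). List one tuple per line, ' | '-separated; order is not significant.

Per-node cardinality:
  R → 3
  σ[e<=8](R) → 3
  π[e](σ[e<=8](R)) → 3

== RESULT ==
e
1
6
6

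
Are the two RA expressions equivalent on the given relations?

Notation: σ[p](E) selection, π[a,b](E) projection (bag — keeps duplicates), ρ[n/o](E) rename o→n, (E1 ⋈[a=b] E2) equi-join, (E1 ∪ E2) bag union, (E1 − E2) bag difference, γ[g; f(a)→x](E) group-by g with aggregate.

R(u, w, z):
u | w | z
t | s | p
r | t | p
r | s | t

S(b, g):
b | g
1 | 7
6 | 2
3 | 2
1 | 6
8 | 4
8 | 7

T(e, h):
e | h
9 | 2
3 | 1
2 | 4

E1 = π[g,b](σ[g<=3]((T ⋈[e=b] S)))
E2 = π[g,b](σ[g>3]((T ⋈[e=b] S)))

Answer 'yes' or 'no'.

E1 per-node cardinality:
  T → 3
  S → 6
  (T ⋈[e=b] S) → 1
  σ[g<=3]((T ⋈[e=b] S)) → 1
  π[g,b](σ[g<=3]((T ⋈[e=b] S))) → 1
E2 per-node cardinality:
  T → 3
  S → 6
  (T ⋈[e=b] S) → 1
  σ[g>3]((T ⋈[e=b] S)) → 0
  π[g,b](σ[g>3]((T ⋈[e=b] S))) → 0

E1 result:
g | b
2 | 3
E2 result:
g | b
(0 rows)
Witness: (2, 3) appears 1× in E1 but 0× in E2.

no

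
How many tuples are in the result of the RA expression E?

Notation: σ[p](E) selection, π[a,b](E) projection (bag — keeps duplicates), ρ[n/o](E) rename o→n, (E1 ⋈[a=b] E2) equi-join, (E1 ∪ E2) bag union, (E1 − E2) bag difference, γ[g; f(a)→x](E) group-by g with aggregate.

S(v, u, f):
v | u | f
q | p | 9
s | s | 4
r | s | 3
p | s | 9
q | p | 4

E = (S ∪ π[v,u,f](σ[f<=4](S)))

Row counts bottom-up:
  S → 5
  S → 5
  σ[f<=4](S) → 3
  π[v,u,f](σ[f<=4](S)) → 3
  (S ∪ π[v,u,f](σ[f<=4](S))) → 8

|E| = 8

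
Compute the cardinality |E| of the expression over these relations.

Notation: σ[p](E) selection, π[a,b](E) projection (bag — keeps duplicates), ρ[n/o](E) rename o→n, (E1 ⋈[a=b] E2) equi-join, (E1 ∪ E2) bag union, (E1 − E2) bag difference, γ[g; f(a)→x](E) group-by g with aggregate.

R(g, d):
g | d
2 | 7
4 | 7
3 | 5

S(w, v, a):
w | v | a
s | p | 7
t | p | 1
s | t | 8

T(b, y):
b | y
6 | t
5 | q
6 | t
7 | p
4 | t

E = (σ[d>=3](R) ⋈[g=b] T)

Row counts bottom-up:
  R → 3
  σ[d>=3](R) → 3
  T → 5
  (σ[d>=3](R) ⋈[g=b] T) → 1

|E| = 1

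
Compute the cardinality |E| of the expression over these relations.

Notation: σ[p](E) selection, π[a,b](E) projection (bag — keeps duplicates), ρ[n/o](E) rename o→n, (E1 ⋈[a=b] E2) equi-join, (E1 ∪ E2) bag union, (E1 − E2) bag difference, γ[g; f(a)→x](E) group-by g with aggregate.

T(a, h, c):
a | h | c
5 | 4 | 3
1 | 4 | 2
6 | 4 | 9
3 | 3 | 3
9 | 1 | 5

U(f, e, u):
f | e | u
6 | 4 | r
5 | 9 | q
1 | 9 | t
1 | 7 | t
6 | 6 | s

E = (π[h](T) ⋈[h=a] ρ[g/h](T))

Row counts bottom-up:
  T → 5
  π[h](T) → 5
  T → 5
  ρ[g/h](T) → 5
  (π[h](T) ⋈[h=a] ρ[g/h](T)) → 2

|E| = 2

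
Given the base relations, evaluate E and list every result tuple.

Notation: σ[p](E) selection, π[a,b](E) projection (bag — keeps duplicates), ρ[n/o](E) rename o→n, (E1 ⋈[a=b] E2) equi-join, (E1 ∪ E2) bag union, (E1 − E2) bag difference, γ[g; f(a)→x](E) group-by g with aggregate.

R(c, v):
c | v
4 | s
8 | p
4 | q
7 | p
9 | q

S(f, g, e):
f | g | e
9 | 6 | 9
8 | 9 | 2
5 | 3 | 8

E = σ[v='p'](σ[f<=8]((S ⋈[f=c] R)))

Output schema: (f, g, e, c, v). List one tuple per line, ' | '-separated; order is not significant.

Row counts bottom-up:
  S → 3
  R → 5
  (S ⋈[f=c] R) → 2
  σ[f<=8]((S ⋈[f=c] R)) → 1
  σ[v='p'](σ[f<=8]((S ⋈[f=c] R))) → 1

== RESULT ==
f | g | e | c | v
8 | 9 | 2 | 8 | p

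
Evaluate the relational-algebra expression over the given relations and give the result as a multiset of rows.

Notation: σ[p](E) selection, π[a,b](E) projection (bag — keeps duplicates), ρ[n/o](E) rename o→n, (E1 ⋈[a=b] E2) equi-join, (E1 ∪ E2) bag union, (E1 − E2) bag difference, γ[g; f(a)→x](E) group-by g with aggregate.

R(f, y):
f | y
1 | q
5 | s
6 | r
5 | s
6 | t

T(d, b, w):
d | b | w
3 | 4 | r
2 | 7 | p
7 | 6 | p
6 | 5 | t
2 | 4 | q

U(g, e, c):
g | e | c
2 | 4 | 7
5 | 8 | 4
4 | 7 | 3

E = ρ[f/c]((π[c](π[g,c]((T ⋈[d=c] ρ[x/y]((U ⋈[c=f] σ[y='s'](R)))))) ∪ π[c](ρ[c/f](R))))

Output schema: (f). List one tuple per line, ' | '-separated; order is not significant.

Subexpression sizes:
  T → 5
  U → 3
  R → 5
  σ[y='s'](R) → 2
  (U ⋈[c=f] σ[y='s'](R)) → 0
  ρ[x/y]((U ⋈[c=f] σ[y='s'](R))) → 0
  (T ⋈[d=c] ρ[x/y]((U ⋈[c=f] σ[y='s'](R)))) → 0
  π[g,c]((T ⋈[d=c] ρ[x/y]((U ⋈[c=f] σ[y='s'](R))))) → 0
  π[c](π[g,c]((T ⋈[d=c] ρ[x/y]((U ⋈[c=f] σ[y='s'](R)))))) → 0
  R → 5
  ρ[c/f](R) → 5
  π[c](ρ[c/f](R)) → 5
  (π[c](π[g,c]((T ⋈[d=c] ρ[x/y]((U ⋈[c=f] σ[y='s'](R)))))) ∪ π[c](ρ[c/f](R))) → 5
  ρ[f/c]((π[c](π[g,c]((T ⋈[d=c] ρ[x/y]((U ⋈[c=f] σ[y='s'](R)))))) ∪ π[c](ρ[c/f](R)))) → 5

== RESULT ==
f
1
5
5
6
6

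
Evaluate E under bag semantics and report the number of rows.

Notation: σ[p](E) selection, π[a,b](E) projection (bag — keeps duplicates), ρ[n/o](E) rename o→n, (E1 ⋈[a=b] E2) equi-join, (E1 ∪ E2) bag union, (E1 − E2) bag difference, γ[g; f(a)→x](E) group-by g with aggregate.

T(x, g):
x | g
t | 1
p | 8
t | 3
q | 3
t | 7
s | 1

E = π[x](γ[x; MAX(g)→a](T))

Row counts bottom-up:
  T → 6
  γ[x; MAX(g)→a](T) → 4
  π[x](γ[x; MAX(g)→a](T)) → 4

|E| = 4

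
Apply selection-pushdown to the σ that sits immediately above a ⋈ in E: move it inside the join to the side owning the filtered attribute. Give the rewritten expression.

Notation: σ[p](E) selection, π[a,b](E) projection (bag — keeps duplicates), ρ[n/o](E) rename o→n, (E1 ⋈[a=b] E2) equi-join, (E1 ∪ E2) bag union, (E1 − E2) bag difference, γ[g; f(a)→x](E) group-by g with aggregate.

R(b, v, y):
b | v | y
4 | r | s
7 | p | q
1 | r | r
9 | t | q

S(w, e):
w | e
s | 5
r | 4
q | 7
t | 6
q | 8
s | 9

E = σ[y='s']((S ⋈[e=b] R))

σ filters on y, owned by the right side.
E' = (S ⋈[e=b] σ[y='s'](R))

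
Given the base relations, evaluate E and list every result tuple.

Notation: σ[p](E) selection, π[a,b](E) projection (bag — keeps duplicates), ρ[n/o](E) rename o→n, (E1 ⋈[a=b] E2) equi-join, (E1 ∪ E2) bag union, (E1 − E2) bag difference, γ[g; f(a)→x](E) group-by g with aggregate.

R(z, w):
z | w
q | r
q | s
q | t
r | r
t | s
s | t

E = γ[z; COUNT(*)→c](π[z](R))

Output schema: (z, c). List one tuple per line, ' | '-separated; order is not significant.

Subexpression sizes:
  R → 6
  π[z](R) → 6
  γ[z; COUNT(*)→c](π[z](R)) → 4

== RESULT ==
z | c
q | 3
r | 1
s | 1
t | 1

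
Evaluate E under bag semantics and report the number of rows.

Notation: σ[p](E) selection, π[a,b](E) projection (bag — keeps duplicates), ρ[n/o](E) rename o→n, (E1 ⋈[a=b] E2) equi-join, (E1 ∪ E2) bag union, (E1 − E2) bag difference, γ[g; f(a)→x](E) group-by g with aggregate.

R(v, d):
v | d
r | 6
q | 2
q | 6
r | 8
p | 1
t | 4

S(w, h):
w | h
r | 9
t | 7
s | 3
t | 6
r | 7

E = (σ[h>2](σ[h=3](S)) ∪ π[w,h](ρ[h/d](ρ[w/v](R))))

Subexpression sizes:
  S → 5
  σ[h=3](S) → 1
  σ[h>2](σ[h=3](S)) → 1
  R → 6
  ρ[w/v](R) → 6
  ρ[h/d](ρ[w/v](R)) → 6
  π[w,h](ρ[h/d](ρ[w/v](R))) → 6
  (σ[h>2](σ[h=3](S)) ∪ π[w,h](ρ[h/d](ρ[w/v](R)))) → 7

|E| = 7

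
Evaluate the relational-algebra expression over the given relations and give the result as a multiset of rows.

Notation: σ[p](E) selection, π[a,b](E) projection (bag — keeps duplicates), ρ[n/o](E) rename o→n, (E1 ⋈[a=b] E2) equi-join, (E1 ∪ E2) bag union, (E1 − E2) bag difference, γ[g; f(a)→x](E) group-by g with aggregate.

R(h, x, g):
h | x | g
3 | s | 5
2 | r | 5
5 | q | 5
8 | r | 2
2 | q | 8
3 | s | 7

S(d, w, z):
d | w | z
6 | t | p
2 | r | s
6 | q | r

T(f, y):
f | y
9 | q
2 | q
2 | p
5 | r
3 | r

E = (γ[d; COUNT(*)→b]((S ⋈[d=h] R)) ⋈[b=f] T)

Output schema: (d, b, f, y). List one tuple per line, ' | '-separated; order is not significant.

Row counts bottom-up:
  S → 3
  R → 6
  (S ⋈[d=h] R) → 2
  γ[d; COUNT(*)→b]((S ⋈[d=h] R)) → 1
  T → 5
  (γ[d; COUNT(*)→b]((S ⋈[d=h] R)) ⋈[b=f] T) → 2

== RESULT ==
d | b | f | y
2 | 2 | 2 | p
2 | 2 | 2 | q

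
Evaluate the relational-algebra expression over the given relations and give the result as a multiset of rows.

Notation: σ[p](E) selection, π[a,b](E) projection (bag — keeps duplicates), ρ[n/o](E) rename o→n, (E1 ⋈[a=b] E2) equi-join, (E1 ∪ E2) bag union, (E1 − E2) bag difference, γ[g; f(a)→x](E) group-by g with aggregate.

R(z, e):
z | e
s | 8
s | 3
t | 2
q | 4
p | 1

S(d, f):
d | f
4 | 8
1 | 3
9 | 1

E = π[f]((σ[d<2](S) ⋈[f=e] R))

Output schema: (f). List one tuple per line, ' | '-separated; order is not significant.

Subexpression sizes:
  S → 3
  σ[d<2](S) → 1
  R → 5
  (σ[d<2](S) ⋈[f=e] R) → 1
  π[f]((σ[d<2](S) ⋈[f=e] R)) → 1

== RESULT ==
f
3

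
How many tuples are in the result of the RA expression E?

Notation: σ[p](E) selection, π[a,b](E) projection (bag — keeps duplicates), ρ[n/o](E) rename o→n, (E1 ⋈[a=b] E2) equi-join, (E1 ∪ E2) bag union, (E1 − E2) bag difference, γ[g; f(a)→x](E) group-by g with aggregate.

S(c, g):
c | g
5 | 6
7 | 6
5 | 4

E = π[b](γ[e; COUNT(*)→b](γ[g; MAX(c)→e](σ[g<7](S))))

Row counts bottom-up:
  S → 3
  σ[g<7](S) → 3
  γ[g; MAX(c)→e](σ[g<7](S)) → 2
  γ[e; COUNT(*)→b](γ[g; MAX(c)→e](σ[g<7](S))) → 2
  π[b](γ[e; COUNT(*)→b](γ[g; MAX(c)→e](σ[g<7](S)))) → 2

|E| = 2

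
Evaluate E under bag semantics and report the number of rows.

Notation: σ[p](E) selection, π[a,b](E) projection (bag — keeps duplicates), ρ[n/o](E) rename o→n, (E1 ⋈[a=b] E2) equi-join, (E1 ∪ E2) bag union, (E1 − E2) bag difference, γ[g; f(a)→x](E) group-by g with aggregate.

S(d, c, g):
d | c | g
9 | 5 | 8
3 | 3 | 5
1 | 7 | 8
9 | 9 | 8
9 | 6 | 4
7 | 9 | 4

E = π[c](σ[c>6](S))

Per-node cardinality:
  S → 6
  σ[c>6](S) → 3
  π[c](σ[c>6](S)) → 3

|E| = 3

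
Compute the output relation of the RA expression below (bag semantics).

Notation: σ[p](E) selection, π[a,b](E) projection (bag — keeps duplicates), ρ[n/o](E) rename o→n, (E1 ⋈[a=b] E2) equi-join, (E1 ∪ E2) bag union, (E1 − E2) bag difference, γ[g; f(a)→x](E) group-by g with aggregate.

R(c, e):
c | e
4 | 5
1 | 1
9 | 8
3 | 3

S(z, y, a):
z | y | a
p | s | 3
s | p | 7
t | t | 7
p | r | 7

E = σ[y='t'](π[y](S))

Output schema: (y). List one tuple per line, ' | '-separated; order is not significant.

Per-node cardinality:
  S → 4
  π[y](S) → 4
  σ[y='t'](π[y](S)) → 1

== RESULT ==
y
t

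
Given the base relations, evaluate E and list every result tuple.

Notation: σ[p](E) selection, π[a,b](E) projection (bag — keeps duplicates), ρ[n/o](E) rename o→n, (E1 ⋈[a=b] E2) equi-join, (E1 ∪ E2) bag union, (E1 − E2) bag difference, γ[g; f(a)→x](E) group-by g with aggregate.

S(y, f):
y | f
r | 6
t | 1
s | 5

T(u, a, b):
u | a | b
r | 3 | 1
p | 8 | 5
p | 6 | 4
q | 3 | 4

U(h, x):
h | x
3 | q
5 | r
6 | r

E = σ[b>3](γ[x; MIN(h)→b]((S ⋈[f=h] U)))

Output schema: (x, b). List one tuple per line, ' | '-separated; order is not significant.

Subexpression sizes:
  S → 3
  U → 3
  (S ⋈[f=h] U) → 2
  γ[x; MIN(h)→b]((S ⋈[f=h] U)) → 1
  σ[b>3](γ[x; MIN(h)→b]((S ⋈[f=h] U))) → 1

== RESULT ==
x | b
r | 5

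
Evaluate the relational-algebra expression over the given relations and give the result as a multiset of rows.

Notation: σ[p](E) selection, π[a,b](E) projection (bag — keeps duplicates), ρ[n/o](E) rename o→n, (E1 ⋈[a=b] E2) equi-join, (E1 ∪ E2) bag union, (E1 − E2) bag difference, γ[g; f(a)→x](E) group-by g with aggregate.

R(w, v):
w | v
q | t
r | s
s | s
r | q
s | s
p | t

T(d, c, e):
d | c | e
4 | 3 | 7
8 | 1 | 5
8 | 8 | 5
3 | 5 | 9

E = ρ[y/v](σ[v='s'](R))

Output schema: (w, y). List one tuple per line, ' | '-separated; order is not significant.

Row counts bottom-up:
  R → 6
  σ[v='s'](R) → 3
  ρ[y/v](σ[v='s'](R)) → 3

== RESULT ==
w | y
r | s
s | s
s | s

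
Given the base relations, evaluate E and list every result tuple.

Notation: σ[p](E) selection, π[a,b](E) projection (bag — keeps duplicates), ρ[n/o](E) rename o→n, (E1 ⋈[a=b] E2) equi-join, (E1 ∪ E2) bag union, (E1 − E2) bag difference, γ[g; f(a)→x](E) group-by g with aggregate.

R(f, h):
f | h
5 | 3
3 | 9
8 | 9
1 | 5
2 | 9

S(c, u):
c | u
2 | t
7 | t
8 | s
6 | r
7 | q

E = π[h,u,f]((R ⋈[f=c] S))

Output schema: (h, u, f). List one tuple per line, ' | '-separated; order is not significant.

Stepwise |·|:
  R → 5
  S → 5
  (R ⋈[f=c] S) → 2
  π[h,u,f]((R ⋈[f=c] S)) → 2

== RESULT ==
h | u | f
9 | s | 8
9 | t | 2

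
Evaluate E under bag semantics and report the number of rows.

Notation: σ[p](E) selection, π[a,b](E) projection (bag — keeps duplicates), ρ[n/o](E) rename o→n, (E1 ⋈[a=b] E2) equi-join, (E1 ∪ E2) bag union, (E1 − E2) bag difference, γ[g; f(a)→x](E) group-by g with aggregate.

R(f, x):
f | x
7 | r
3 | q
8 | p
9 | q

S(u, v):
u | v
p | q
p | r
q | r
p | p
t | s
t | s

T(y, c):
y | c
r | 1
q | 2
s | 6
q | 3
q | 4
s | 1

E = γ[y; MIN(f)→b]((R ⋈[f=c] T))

Per-node cardinality:
  R → 4
  T → 6
  (R ⋈[f=c] T) → 1
  γ[y; MIN(f)→b]((R ⋈[f=c] T)) → 1

|E| = 1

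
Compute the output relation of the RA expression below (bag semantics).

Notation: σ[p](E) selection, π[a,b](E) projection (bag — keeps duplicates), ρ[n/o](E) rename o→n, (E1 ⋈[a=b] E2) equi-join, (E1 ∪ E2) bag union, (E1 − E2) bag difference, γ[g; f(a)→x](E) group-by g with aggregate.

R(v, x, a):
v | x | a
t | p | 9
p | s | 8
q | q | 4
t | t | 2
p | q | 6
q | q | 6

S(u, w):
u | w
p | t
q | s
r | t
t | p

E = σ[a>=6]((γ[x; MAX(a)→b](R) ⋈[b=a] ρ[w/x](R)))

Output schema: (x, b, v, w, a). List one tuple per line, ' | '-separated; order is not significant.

Subexpression sizes:
  R → 6
  γ[x; MAX(a)→b](R) → 4
  R → 6
  ρ[w/x](R) → 6
  (γ[x; MAX(a)→b](R) ⋈[b=a] ρ[w/x](R)) → 5
  σ[a>=6]((γ[x; MAX(a)→b](R) ⋈[b=a] ρ[w/x](R))) → 4

== RESULT ==
x | b | v | w | a
p | 9 | t | p | 9
q | 6 | p | q | 6
q | 6 | q | q | 6
s | 8 | p | s | 8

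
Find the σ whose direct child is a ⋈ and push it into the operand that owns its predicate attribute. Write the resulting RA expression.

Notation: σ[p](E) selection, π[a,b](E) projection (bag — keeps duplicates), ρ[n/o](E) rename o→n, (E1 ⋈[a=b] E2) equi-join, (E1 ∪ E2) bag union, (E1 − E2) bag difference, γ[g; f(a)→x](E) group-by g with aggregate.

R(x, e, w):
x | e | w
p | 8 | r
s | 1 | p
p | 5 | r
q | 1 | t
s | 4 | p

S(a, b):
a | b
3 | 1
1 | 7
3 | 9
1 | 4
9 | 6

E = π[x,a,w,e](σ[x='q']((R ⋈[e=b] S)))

σ filters on x, owned by the left side.
E' = π[x,a,w,e]((σ[x='q'](R) ⋈[e=b] S))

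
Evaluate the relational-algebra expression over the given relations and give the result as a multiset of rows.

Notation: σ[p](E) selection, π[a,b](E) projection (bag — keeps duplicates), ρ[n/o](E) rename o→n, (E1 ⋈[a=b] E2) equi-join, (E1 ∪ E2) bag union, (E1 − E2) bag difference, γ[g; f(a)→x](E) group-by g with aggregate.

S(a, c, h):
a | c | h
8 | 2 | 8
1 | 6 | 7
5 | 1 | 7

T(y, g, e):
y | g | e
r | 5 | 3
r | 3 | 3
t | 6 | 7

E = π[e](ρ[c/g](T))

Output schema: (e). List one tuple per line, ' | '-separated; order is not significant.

Row counts bottom-up:
  T → 3
  ρ[c/g](T) → 3
  π[e](ρ[c/g](T)) → 3

== RESULT ==
e
3
3
7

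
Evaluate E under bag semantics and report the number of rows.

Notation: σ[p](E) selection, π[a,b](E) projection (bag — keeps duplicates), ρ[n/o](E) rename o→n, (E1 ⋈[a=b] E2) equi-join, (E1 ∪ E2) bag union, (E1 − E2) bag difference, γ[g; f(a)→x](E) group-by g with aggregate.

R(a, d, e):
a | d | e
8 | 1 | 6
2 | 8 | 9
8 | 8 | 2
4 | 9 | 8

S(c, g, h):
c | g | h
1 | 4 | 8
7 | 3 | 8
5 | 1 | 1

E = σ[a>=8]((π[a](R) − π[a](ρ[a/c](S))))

Stepwise |·|:
  R → 4
  π[a](R) → 4
  S → 3
  ρ[a/c](S) → 3
  π[a](ρ[a/c](S)) → 3
  (π[a](R) − π[a](ρ[a/c](S))) → 4
  σ[a>=8]((π[a](R) − π[a](ρ[a/c](S)))) → 2

|E| = 2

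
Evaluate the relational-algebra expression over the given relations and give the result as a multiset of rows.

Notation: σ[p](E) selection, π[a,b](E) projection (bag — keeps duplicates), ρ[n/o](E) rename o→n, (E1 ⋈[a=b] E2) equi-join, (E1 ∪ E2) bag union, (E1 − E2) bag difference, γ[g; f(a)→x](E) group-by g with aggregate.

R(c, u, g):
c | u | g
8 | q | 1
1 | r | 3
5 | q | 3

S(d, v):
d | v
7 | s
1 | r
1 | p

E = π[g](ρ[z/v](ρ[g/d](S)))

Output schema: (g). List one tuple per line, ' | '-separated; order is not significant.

Per-node cardinality:
  S → 3
  ρ[g/d](S) → 3
  ρ[z/v](ρ[g/d](S)) → 3
  π[g](ρ[z/v](ρ[g/d](S))) → 3

== RESULT ==
g
1
1
7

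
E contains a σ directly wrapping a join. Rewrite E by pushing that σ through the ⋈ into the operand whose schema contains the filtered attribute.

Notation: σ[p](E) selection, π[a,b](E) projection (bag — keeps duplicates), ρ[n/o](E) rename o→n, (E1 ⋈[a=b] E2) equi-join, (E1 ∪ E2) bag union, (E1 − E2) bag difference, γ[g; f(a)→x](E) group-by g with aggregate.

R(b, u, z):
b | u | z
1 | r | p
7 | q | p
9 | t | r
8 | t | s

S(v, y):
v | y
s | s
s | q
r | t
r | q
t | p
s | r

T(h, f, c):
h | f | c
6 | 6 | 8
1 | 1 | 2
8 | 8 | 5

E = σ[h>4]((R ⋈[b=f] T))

σ filters on h, owned by the right side.
E' = (R ⋈[b=f] σ[h>4](T))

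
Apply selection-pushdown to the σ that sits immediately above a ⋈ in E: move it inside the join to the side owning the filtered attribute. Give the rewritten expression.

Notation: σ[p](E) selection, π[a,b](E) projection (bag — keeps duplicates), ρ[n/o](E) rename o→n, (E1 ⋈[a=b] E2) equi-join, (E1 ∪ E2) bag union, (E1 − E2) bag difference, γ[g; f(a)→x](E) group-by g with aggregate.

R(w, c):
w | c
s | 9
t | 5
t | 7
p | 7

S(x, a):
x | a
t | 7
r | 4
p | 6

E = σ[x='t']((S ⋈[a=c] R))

σ filters on x, owned by the left side.
E' = (σ[x='t'](S) ⋈[a=c] R)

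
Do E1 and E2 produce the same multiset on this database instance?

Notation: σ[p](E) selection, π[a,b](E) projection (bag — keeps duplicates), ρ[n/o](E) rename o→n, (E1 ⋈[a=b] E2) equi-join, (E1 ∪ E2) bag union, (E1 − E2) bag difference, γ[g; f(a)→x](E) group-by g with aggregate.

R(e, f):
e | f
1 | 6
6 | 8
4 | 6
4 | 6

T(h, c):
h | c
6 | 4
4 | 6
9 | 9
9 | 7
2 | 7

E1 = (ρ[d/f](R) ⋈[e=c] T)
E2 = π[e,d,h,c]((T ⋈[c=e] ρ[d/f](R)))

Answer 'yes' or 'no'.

E1 row counts bottom-up:
  R → 4
  ρ[d/f](R) → 4
  T → 5
  (ρ[d/f](R) ⋈[e=c] T) → 3
E2 row counts bottom-up:
  T → 5
  R → 4
  ρ[d/f](R) → 4
  (T ⋈[c=e] ρ[d/f](R)) → 3
  π[e,d,h,c]((T ⋈[c=e] ρ[d/f](R))) → 3

E1 and E2 produce the same multiset:
e | d | h | c
4 | 6 | 6 | 4
4 | 6 | 6 | 4
6 | 8 | 4 | 6

yes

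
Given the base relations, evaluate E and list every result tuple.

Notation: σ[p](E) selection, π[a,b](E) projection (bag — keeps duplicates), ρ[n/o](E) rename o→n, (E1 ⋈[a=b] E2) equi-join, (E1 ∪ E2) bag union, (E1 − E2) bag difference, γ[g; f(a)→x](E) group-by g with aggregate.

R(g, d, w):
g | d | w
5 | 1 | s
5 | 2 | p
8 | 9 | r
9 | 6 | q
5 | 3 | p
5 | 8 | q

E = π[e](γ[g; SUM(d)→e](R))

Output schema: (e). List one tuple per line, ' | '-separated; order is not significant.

Subexpression sizes:
  R → 6
  γ[g; SUM(d)→e](R) → 3
  π[e](γ[g; SUM(d)→e](R)) → 3

== RESULT ==
e
6
9
14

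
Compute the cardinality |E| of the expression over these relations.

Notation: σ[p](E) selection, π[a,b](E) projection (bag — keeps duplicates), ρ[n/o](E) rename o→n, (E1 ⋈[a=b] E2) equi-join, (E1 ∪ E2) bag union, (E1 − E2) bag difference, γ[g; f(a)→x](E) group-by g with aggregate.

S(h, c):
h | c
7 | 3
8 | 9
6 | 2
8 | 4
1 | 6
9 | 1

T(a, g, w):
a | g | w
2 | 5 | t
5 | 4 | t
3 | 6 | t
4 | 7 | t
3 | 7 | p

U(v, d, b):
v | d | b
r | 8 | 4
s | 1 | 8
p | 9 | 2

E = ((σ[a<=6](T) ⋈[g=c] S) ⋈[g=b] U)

Subexpression sizes:
  T → 5
  σ[a<=6](T) → 5
  S → 6
  (σ[a<=6](T) ⋈[g=c] S) → 2
  U → 3
  ((σ[a<=6](T) ⋈[g=c] S) ⋈[g=b] U) → 1

|E| = 1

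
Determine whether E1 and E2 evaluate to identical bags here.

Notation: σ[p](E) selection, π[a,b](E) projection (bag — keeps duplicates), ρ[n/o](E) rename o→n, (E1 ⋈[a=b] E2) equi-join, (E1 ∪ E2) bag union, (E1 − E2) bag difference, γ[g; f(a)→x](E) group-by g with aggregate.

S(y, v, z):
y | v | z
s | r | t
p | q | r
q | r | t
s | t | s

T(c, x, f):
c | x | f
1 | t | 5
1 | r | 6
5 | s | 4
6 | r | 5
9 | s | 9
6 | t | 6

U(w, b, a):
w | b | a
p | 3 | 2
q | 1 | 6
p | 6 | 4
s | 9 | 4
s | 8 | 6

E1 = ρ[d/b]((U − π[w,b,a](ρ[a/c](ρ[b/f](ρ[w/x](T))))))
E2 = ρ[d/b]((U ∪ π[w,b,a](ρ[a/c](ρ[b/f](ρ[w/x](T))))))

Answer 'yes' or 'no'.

E1 row counts bottom-up:
  U → 5
  T → 6
  ρ[w/x](T) → 6
  ρ[b/f](ρ[w/x](T)) → 6
  ρ[a/c](ρ[b/f](ρ[w/x](T))) → 6
  π[w,b,a](ρ[a/c](ρ[b/f](ρ[w/x](T)))) → 6
  (U − π[w,b,a](ρ[a/c](ρ[b/f](ρ[w/x](T))))) → 5
  ρ[d/b]((U − π[w,b,a](ρ[a/c](ρ[b/f](ρ[w/x](T)))))) → 5
E2 row counts bottom-up:
  U → 5
  T → 6
  ρ[w/x](T) → 6
  ρ[b/f](ρ[w/x](T)) → 6
  ρ[a/c](ρ[b/f](ρ[w/x](T))) → 6
  π[w,b,a](ρ[a/c](ρ[b/f](ρ[w/x](T)))) → 6
  (U ∪ π[w,b,a](ρ[a/c](ρ[b/f](ρ[w/x](T))))) → 11
  ρ[d/b]((U ∪ π[w,b,a](ρ[a/c](ρ[b/f](ρ[w/x](T)))))) → 11

E1 result:
w | d | a
p | 3 | 2
p | 6 | 4
q | 1 | 6
s | 8 | 6
s | 9 | 4
E2 result:
w | d | a
p | 3 | 2
p | 6 | 4
q | 1 | 6
r | 5 | 6
r | 6 | 1
s | 4 | 5
s | 8 | 6
s | 9 | 4
s | 9 | 9
t | 5 | 1
t | 6 | 6
Witness: ('r', 5, 6) appears 0× in E1 but 1× in E2.

no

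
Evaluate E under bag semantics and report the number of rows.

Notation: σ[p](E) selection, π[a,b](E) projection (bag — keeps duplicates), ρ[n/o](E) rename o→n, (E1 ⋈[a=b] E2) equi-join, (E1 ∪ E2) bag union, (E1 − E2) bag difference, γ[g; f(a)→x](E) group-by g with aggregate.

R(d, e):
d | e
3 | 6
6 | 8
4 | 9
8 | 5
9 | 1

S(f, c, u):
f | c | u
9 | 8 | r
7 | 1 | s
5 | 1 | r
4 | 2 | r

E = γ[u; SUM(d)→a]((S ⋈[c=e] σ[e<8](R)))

Row counts bottom-up:
  S → 4
  R → 5
  σ[e<8](R) → 3
  (S ⋈[c=e] σ[e<8](R)) → 2
  γ[u; SUM(d)→a]((S ⋈[c=e] σ[e<8](R))) → 2

|E| = 2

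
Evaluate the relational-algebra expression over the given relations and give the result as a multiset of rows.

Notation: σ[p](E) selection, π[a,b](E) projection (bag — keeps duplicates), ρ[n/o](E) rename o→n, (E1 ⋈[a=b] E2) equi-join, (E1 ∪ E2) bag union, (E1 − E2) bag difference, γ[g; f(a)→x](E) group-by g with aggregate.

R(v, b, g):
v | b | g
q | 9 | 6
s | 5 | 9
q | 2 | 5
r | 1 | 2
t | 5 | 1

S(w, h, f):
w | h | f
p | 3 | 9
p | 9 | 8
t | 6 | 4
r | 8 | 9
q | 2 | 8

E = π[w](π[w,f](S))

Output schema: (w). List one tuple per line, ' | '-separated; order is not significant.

Stepwise |·|:
  S → 5
  π[w,f](S) → 5
  π[w](π[w,f](S)) → 5

== RESULT ==
w
p
p
q
r
t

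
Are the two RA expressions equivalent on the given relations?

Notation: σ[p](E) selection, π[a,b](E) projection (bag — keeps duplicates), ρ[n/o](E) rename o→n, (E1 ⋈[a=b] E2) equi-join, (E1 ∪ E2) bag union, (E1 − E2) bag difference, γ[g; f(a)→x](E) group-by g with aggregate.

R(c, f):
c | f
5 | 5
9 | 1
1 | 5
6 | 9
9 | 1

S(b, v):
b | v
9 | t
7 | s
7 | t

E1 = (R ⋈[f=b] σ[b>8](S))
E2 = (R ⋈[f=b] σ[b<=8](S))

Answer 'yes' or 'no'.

E1 stepwise |·|:
  R → 5
  S → 3
  σ[b>8](S) → 1
  (R ⋈[f=b] σ[b>8](S)) → 1
E2 stepwise |·|:
  R → 5
  S → 3
  σ[b<=8](S) → 2
  (R ⋈[f=b] σ[b<=8](S)) → 0

E1 result:
c | f | b | v
6 | 9 | 9 | t
E2 result:
c | f | b | v
(0 rows)
Witness: (6, 9, 9, 't') appears 1× in E1 but 0× in E2.

no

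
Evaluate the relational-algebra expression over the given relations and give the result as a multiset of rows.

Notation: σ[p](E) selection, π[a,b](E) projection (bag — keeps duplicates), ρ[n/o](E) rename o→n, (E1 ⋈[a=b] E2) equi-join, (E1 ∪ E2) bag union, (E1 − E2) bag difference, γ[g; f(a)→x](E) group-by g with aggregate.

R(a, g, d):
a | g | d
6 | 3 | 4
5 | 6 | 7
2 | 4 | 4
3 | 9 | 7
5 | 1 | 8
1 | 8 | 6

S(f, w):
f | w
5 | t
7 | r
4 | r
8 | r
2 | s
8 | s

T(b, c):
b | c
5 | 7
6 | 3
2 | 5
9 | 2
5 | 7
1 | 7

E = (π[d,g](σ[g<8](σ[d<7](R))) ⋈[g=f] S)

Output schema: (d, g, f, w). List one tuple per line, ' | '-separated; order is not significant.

Stepwise |·|:
  R → 6
  σ[d<7](R) → 3
  σ[g<8](σ[d<7](R)) → 2
  π[d,g](σ[g<8](σ[d<7](R))) → 2
  S → 6
  (π[d,g](σ[g<8](σ[d<7](R))) ⋈[g=f] S) → 1

== RESULT ==
d | g | f | w
4 | 4 | 4 | r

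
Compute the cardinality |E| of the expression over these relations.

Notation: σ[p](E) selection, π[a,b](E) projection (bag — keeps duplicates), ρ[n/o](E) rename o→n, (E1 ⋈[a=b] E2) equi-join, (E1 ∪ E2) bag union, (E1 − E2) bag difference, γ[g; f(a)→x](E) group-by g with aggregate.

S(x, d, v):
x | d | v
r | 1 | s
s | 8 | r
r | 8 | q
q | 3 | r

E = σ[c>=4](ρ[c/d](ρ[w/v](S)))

Row counts bottom-up:
  S → 4
  ρ[w/v](S) → 4
  ρ[c/d](ρ[w/v](S)) → 4
  σ[c>=4](ρ[c/d](ρ[w/v](S))) → 2

|E| = 2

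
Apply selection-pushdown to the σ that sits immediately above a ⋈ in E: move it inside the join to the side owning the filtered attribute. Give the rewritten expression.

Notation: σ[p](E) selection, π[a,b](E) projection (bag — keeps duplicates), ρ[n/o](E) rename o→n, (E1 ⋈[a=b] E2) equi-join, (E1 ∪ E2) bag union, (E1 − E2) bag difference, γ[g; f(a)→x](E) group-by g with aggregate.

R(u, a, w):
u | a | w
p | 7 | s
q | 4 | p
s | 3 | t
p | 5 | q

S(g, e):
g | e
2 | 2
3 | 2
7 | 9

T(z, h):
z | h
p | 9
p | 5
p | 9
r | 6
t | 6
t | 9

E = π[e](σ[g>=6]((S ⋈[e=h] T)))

σ filters on g, owned by the left side.
E' = π[e]((σ[g>=6](S) ⋈[e=h] T))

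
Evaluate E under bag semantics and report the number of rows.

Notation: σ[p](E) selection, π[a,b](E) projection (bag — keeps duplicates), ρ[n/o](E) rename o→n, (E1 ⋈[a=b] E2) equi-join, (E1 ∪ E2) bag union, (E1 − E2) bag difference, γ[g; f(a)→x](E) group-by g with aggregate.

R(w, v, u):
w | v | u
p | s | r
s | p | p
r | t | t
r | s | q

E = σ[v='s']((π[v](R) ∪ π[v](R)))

Per-node cardinality:
  R → 4
  π[v](R) → 4
  R → 4
  π[v](R) → 4
  (π[v](R) ∪ π[v](R)) → 8
  σ[v='s']((π[v](R) ∪ π[v](R))) → 4

|E| = 4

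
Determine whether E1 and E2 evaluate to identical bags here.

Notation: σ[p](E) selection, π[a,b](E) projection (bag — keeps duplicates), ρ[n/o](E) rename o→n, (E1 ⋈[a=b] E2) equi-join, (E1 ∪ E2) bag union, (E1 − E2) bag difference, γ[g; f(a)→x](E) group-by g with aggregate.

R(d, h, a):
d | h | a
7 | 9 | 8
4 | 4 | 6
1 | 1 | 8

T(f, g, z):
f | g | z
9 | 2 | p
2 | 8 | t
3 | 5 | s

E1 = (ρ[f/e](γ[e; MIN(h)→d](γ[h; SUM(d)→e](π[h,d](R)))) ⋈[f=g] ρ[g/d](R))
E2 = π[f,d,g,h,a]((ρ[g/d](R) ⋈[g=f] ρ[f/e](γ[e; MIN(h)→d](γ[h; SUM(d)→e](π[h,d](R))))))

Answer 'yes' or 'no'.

E1 row counts bottom-up:
  R → 3
  π[h,d](R) → 3
  γ[h; SUM(d)→e](π[h,d](R)) → 3
  γ[e; MIN(h)→d](γ[h; SUM(d)→e](π[h,d](R))) → 3
  ρ[f/e](γ[e; MIN(h)→d](γ[h; SUM(d)→e](π[h,d](R)))) → 3
  R → 3
  ρ[g/d](R) → 3
  (ρ[f/e](γ[e; MIN(h)→d](γ[h; SUM(d)→e](π[h,d](R)))) ⋈[f=g] ρ[g/d](R)) → 3
E2 row counts bottom-up:
  R → 3
  ρ[g/d](R) → 3
  R → 3
  π[h,d](R) → 3
  γ[h; SUM(d)→e](π[h,d](R)) → 3
  γ[e; MIN(h)→d](γ[h; SUM(d)→e](π[h,d](R))) → 3
  ρ[f/e](γ[e; MIN(h)→d](γ[h; SUM(d)→e](π[h,d](R)))) → 3
  (ρ[g/d](R) ⋈[g=f] ρ[f/e](γ[e; MIN(h)→d](γ[h; SUM(d)→e](π[h,d](R))))) → 3
  π[f,d,g,h,a]((ρ[g/d](R) ⋈[g=f] ρ[f/e](γ[e; MIN(h)→d](γ[h; SUM(d)→e](π[h,d](R)))))) → 3

E1 and E2 produce the same multiset:
f | d | g | h | a
1 | 1 | 1 | 1 | 8
4 | 4 | 4 | 4 | 6
7 | 9 | 7 | 9 | 8

yes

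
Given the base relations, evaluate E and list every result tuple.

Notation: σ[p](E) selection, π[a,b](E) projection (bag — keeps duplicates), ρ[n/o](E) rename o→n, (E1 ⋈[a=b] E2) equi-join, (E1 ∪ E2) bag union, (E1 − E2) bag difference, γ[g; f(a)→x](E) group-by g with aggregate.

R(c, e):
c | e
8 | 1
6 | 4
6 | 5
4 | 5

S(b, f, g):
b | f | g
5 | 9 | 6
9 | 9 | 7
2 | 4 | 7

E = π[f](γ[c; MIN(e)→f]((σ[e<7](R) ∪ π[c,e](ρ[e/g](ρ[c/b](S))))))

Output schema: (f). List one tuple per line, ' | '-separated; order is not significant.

Per-node cardinality:
  R → 4
  σ[e<7](R) → 4
  S → 3
  ρ[c/b](S) → 3
  ρ[e/g](ρ[c/b](S)) → 3
  π[c,e](ρ[e/g](ρ[c/b](S))) → 3
  (σ[e<7](R) ∪ π[c,e](ρ[e/g](ρ[c/b](S)))) → 7
  γ[c; MIN(e)→f]((σ[e<7](R) ∪ π[c,e](ρ[e/g](ρ[c/b](S))))) → 6
  π[f](γ[c; MIN(e)→f]((σ[e<7](R) ∪ π[c,e](ρ[e/g](ρ[c/b](S)))))) → 6

== RESULT ==
f
1
4
5
6
7
7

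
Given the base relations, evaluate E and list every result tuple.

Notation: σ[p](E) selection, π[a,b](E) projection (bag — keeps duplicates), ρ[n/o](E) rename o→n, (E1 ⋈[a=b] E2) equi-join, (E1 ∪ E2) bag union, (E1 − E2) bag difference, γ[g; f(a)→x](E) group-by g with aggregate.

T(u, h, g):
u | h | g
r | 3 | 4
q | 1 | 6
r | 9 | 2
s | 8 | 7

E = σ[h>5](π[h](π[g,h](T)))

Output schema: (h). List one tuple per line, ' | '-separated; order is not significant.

Subexpression sizes:
  T → 4
  π[g,h](T) → 4
  π[h](π[g,h](T)) → 4
  σ[h>5](π[h](π[g,h](T))) → 2

== RESULT ==
h
8
9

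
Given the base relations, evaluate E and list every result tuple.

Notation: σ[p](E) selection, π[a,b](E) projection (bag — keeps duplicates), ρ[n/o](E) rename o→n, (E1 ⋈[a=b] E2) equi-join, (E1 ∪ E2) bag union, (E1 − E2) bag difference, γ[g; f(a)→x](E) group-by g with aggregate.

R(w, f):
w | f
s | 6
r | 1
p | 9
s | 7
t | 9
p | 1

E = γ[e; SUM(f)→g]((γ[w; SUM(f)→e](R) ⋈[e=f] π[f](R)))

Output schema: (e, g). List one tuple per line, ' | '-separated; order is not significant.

Subexpression sizes:
  R → 6
  γ[w; SUM(f)→e](R) → 4
  R → 6
  π[f](R) → 6
  (γ[w; SUM(f)→e](R) ⋈[e=f] π[f](R)) → 4
  γ[e; SUM(f)→g]((γ[w; SUM(f)→e](R) ⋈[e=f] π[f](R))) → 2

== RESULT ==
e | g
1 | 2
9 | 18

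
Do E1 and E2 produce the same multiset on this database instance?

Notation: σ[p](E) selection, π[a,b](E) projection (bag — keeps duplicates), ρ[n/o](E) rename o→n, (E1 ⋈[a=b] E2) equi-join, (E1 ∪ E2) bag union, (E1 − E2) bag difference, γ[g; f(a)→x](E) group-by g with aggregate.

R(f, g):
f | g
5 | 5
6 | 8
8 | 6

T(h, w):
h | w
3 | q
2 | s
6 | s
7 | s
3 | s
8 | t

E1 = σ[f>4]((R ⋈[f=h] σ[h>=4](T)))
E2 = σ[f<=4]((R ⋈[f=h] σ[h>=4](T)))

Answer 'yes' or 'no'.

E1 stepwise |·|:
  R → 3
  T → 6
  σ[h>=4](T) → 3
  (R ⋈[f=h] σ[h>=4](T)) → 2
  σ[f>4]((R ⋈[f=h] σ[h>=4](T))) → 2
E2 stepwise |·|:
  R → 3
  T → 6
  σ[h>=4](T) → 3
  (R ⋈[f=h] σ[h>=4](T)) → 2
  σ[f<=4]((R ⋈[f=h] σ[h>=4](T))) → 0

E1 result:
f | g | h | w
6 | 8 | 6 | s
8 | 6 | 8 | t
E2 result:
f | g | h | w
(0 rows)
Witness: (8, 6, 8, 't') appears 1× in E1 but 0× in E2.

no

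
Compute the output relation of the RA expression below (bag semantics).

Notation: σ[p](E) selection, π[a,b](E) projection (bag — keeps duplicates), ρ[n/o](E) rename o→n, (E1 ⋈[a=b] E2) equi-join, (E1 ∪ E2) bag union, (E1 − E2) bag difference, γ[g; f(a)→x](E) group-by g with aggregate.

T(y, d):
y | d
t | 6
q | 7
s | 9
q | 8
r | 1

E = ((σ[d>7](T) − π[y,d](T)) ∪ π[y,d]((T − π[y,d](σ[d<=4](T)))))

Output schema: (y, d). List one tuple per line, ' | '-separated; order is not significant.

Per-node cardinality:
  T → 5
  σ[d>7](T) → 2
  T → 5
  π[y,d](T) → 5
  (σ[d>7](T) − π[y,d](T)) → 0
  T → 5
  T → 5
  σ[d<=4](T) → 1
  π[y,d](σ[d<=4](T)) → 1
  (T − π[y,d](σ[d<=4](T))) → 4
  π[y,d]((T − π[y,d](σ[d<=4](T)))) → 4
  ((σ[d>7](T) − π[y,d](T)) ∪ π[y,d]((T − π[y,d](σ[d<=4](T))))) → 4

== RESULT ==
y | d
q | 7
q | 8
s | 9
t | 6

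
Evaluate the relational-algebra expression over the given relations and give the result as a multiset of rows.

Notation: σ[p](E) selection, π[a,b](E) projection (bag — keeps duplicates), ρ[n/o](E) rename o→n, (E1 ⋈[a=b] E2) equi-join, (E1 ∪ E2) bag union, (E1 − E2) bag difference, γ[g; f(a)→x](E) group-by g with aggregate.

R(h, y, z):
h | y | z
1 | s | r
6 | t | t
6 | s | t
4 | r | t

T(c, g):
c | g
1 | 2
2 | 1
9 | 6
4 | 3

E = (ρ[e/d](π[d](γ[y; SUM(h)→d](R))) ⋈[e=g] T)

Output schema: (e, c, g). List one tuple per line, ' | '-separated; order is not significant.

Subexpression sizes:
  R → 4
  γ[y; SUM(h)→d](R) → 3
  π[d](γ[y; SUM(h)→d](R)) → 3
  ρ[e/d](π[d](γ[y; SUM(h)→d](R))) → 3
  T → 4
  (ρ[e/d](π[d](γ[y; SUM(h)→d](R))) ⋈[e=g] T) → 1

== RESULT ==
e | c | g
6 | 9 | 6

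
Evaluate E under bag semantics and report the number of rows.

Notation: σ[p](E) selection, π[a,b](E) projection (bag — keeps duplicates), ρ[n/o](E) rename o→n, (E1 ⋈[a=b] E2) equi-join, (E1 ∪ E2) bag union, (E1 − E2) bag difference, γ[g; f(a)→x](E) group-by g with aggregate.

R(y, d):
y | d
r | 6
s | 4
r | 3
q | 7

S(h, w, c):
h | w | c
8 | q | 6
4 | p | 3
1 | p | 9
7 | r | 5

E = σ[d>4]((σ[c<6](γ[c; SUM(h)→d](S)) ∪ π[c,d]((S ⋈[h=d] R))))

Per-node cardinality:
  S → 4
  γ[c; SUM(h)→d](S) → 4
  σ[c<6](γ[c; SUM(h)→d](S)) → 2
  S → 4
  R → 4
  (S ⋈[h=d] R) → 2
  π[c,d]((S ⋈[h=d] R)) → 2
  (σ[c<6](γ[c; SUM(h)→d](S)) ∪ π[c,d]((S ⋈[h=d] R))) → 4
  σ[d>4]((σ[c<6](γ[c; SUM(h)→d](S)) ∪ π[c,d]((S ⋈[h=d] R)))) → 2

|E| = 2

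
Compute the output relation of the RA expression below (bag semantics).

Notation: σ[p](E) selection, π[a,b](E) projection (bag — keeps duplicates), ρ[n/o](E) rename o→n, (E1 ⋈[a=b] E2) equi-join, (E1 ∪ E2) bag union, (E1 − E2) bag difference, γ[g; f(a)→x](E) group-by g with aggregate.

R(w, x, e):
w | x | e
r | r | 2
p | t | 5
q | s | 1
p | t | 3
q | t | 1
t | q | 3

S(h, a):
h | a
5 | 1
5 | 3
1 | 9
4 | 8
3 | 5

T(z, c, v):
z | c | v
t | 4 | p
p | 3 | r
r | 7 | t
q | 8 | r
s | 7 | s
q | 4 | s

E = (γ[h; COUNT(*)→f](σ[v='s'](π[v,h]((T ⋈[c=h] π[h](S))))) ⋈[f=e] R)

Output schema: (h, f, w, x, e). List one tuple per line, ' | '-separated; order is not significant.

Stepwise |·|:
  T → 6
  S → 5
  π[h](S) → 5
  (T ⋈[c=h] π[h](S)) → 3
  π[v,h]((T ⋈[c=h] π[h](S))) → 3
  σ[v='s'](π[v,h]((T ⋈[c=h] π[h](S)))) → 1
  γ[h; COUNT(*)→f](σ[v='s'](π[v,h]((T ⋈[c=h] π[h](S))))) → 1
  R → 6
  (γ[h; COUNT(*)→f](σ[v='s'](π[v,h]((T ⋈[c=h] π[h](S))))) ⋈[f=e] R) → 2

== RESULT ==
h | f | w | x | e
4 | 1 | q | s | 1
4 | 1 | q | t | 1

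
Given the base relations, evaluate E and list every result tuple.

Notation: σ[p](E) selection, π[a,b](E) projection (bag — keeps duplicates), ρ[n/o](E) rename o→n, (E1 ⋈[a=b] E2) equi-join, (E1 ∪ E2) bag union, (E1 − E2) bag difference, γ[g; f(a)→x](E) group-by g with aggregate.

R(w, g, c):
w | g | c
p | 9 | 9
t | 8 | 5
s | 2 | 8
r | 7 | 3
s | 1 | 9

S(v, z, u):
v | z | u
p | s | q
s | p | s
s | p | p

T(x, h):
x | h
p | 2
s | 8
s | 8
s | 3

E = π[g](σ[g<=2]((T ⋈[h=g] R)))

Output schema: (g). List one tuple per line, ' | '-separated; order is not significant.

Subexpression sizes:
  T → 4
  R → 5
  (T ⋈[h=g] R) → 3
  σ[g<=2]((T ⋈[h=g] R)) → 1
  π[g](σ[g<=2]((T ⋈[h=g] R))) → 1

== RESULT ==
g
2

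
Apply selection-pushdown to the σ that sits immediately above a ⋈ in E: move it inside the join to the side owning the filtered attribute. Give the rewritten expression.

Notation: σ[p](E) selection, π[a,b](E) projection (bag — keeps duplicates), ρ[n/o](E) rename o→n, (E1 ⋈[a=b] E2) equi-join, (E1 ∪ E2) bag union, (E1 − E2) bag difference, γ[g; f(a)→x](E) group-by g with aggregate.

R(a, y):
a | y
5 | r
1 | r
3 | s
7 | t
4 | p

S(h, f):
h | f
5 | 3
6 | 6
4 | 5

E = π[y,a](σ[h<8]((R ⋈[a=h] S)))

σ filters on h, owned by the right side.
E' = π[y,a]((R ⋈[a=h] σ[h<8](S)))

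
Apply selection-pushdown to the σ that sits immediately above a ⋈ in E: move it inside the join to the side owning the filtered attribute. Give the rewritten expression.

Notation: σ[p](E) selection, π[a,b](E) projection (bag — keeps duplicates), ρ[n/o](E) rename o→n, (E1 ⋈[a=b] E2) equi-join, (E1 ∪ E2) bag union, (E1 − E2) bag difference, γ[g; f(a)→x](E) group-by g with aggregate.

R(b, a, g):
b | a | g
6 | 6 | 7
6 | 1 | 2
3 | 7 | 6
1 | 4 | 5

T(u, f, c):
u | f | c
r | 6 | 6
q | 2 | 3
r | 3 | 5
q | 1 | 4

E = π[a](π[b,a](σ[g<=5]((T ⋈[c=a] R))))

σ filters on g, owned by the right side.
E' = π[a](π[b,a]((T ⋈[c=a] σ[g<=5](R))))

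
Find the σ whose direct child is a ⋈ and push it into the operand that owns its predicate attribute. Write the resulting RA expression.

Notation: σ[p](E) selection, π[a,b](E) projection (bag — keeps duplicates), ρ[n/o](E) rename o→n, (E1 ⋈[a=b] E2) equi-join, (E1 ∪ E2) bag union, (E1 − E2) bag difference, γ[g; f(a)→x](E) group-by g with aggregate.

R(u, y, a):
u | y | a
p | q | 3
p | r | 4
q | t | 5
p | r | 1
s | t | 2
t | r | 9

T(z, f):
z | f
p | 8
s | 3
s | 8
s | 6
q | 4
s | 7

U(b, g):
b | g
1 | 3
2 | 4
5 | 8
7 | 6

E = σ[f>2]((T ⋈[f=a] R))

σ filters on f, owned by the left side.
E' = (σ[f>2](T) ⋈[f=a] R)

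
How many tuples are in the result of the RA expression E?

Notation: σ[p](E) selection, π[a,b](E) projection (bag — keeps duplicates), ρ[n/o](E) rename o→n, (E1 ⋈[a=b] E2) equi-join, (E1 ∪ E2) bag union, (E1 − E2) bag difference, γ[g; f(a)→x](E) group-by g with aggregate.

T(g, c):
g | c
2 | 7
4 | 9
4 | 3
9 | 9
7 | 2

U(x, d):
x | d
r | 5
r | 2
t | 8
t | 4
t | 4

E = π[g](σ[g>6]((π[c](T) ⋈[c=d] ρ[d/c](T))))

Subexpression sizes:
  T → 5
  π[c](T) → 5
  T → 5
  ρ[d/c](T) → 5
  (π[c](T) ⋈[c=d] ρ[d/c](T)) → 7
  σ[g>6]((π[c](T) ⋈[c=d] ρ[d/c](T))) → 3
  π[g](σ[g>6]((π[c](T) ⋈[c=d] ρ[d/c](T)))) → 3

|E| = 3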